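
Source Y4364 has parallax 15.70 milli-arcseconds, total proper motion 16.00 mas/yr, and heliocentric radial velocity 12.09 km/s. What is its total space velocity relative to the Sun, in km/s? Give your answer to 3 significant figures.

d = 1/p = 1/0.01570″ = 63.694 pc.
μ = 16.00 mas/yr = 0.01600 ″/yr.
v_t = 4.740 μ d = 4.740 × 0.01600 × 63.694 = 4.8306 km/s.
v = √(v_r² + v_t²) = √(12.09² + 4.8306²) = √169.503 = 13.019 km/s.

13.0 km/s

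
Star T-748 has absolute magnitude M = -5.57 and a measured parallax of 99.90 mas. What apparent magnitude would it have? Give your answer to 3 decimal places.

d = 1/p = 1/0.09990″ = 10.01 pc.
m − M = 5 log₁₀ d − 5 = 5 log₁₀(10.01) − 5 = 5.0022 − 5 = 0.0022.
m = M + (m − M) = -5.57 + 0.0022 = -5.568.

m = -5.568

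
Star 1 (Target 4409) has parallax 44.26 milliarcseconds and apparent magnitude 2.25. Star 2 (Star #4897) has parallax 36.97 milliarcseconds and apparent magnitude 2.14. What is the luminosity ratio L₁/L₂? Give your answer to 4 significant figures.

d₁ = 1/p₁ = 1/0.04426″ = 22.594 pc; d₂ = 1/p₂ = 1/0.03697″ = 27.049 pc.
M₁ = m₁ − 5 log₁₀ d₁ + 5 = 2.25 − 6.7700 + 5 = 0.4800.
M₂ = 2.14 − 7.1608 + 5 = -0.0208.
L₁/L₂ = 10^(0.4(M₂ − M₁)) = 10^(0.4 × (-0.5008)) = 10^(-0.20032) = 0.63049.

L₁/L₂ = 0.6305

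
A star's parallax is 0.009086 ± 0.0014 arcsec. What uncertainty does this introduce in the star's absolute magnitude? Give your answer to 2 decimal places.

M = m − 5 log₁₀ d + 5 = m + 5 log₁₀ p + 5, so ∂M/∂p = 5/(p ln 10).
σ_M = (5/ln 10) · (σ_p/p) = 2.1715 × 0.0014/0.009086 = 2.1715 × 0.15408 = 0.33458.

σ_M = 0.33 mag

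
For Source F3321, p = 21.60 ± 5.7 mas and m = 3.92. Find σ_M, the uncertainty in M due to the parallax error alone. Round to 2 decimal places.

M = m − 5 log₁₀ d + 5 = m + 5 log₁₀ p + 5, so ∂M/∂p = 5/(p ln 10).
σ_M = (5/ln 10) · (σ_p/p) = 2.1715 × 5.7/21.60 = 2.1715 × 0.26389 = 0.57304.

σ_M = 0.57 mag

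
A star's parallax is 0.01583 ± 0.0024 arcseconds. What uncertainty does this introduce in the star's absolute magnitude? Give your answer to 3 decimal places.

σ_M = 0.329 mag

M = m − 5 log₁₀ d + 5 = m + 5 log₁₀ p + 5, so ∂M/∂p = 5/(p ln 10).
σ_M = (5/ln 10) · (σ_p/p) = 2.1715 × 0.0024/0.01583 = 2.1715 × 0.15161 = 0.32922.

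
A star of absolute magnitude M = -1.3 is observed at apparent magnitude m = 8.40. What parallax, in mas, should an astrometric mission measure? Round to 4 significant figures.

m − M = 8.40 − (-1.3) = 9.70.
d = 10^((m−M)/5 + 1) = 10^2.940 = 870.96 pc.
p = 1/d = 1/870.96 = 0.0011482 arcsec = 1.1482 mas.

1.148 mas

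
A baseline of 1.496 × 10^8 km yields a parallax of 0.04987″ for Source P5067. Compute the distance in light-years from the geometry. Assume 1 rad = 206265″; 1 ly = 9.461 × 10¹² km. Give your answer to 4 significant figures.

65.40 ly

θ = 0.04987″ = 0.04987/206265 = 2.4178 × 10^-7 rad.
d = B/θ = (1.496 × 10^8) / (2.4178 × 10^-7) = 6.1874 × 10^14 km = (6.1874 × 10^14) / (9.461 × 10^12) ly = 65.399 ly.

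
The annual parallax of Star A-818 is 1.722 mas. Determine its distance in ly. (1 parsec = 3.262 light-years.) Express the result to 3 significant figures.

1890 ly

p = 1.722 mas = 0.001722 arcsec.
d = 1/p = 1/0.001722 = 580.72 pc.
In light-years: 580.72 × 3.262 = 1894.3 ly.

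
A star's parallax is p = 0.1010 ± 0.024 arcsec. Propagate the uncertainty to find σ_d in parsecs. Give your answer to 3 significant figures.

2.35 pc

d = 1/p, so σ_d = σ_p / p².
σ_d = 0.0240 / (0.1010)² = 0.0240 / 0.010201 = 2.3527 pc.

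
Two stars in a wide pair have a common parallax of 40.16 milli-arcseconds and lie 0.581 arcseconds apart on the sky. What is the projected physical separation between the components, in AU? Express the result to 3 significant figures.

d = 1/p = 1/0.04016″ = 24.9 pc.
At distance d (pc), an angle of θ arcsec spans θ·d AU: s = 0.581 × 24.9 = 14.467 AU.

14.5 AU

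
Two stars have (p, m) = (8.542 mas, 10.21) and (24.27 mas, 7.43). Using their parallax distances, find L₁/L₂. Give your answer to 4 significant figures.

L₁/L₂ = 0.6238

d₁ = 1/p₁ = 1/0.008542″ = 117.07 pc; d₂ = 1/p₂ = 1/0.02427″ = 41.203 pc.
M₁ = m₁ − 5 log₁₀ d₁ + 5 = 10.21 − 10.3422 + 5 = 4.8678.
M₂ = 7.43 − 8.0746 + 5 = 4.3554.
L₁/L₂ = 10^(0.4(M₂ − M₁)) = 10^(0.4 × (-0.5124)) = 10^(-0.20496) = 0.62379.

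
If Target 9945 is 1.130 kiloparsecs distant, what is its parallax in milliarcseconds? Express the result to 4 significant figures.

d = 1.130 kpc = 1130 pc.
p = 1/d = 1/1130 = 0.00088496 arcsec.
= 0.00088496 × 1000 = 0.88496 mas.

0.8850 mas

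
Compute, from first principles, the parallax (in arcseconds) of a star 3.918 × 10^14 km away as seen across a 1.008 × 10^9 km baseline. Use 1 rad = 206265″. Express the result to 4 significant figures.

0.5307 arcsec

θ ≈ B/d = (1.008 × 10^9) / (3.918 × 10^14) = 2.5727 × 10^-6 rad.
In arcseconds: 2.5727 × 10^-6 × 206265 = 0.53066″.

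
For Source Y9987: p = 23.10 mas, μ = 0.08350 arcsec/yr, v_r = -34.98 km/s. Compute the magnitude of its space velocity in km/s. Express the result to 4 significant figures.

d = 1/p = 1/0.02310″ = 43.29 pc.
v_t = 4.740 μ d = 4.740 × 0.08350 × 43.29 = 17.134 km/s.
v = √(v_r² + v_t²) = √((-34.98)² + 17.134²) = √1517.17 = 38.951 km/s.

38.95 km/s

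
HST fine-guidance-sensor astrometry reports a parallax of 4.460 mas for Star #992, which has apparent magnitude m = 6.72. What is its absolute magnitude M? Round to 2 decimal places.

M = -0.03

d = 1/p = 1/0.004460″ = 224.22 pc.
m − M = 5 log₁₀(224.22) − 5 = 11.7534 − 5 = 6.7534.
M = m − (m − M) = 6.72 − 6.7534 = -0.03.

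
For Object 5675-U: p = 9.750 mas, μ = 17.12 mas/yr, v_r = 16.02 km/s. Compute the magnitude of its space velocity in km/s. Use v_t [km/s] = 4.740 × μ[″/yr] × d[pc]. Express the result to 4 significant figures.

d = 1/p = 1/0.009750″ = 102.56 pc.
μ = 17.12 mas/yr = 0.01712 ″/yr.
v_t = 4.740 μ d = 4.740 × 0.01712 × 102.56 = 8.3226 km/s.
v = √(v_r² + v_t²) = √(16.02² + 8.3226²) = √325.906 = 18.053 km/s.

18.05 km/s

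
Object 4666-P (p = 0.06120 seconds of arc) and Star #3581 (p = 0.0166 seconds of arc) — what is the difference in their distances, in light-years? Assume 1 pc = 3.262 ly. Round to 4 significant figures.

d_A = 1/0.06120″ = 16.34 pc; d_B = 1/0.01660″ = 60.241 pc.
|d_B − d_A| = |60.241 − 16.34| = 43.901 pc = 43.901 × 3.262 ly = 143.21 ly.

143.2 ly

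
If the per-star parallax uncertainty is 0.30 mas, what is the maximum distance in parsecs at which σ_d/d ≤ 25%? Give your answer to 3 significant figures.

833 pc

σ_d/d = σ_p/p, so the condition is σ_p/p ≤ 0.25, i.e. p ≥ σ_p/0.25.
p_min = 0.30/0.25 = 1.2 mas = 0.0012 arcsec.
d_max = 1/p_min = 1/0.0012 = 833.33 pc.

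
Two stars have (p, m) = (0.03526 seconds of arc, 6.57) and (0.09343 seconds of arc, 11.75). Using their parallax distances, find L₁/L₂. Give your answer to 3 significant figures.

d₁ = 1/p₁ = 1/0.03526″ = 28.361 pc; d₂ = 1/p₂ = 1/0.09343″ = 10.703 pc.
M₁ = m₁ − 5 log₁₀ d₁ + 5 = 6.57 − 7.2636 + 5 = 4.3064.
M₂ = 11.75 − 5.1475 + 5 = 11.6025.
L₁/L₂ = 10^(0.4(M₂ − M₁)) = 10^(0.4 × 7.2961) = 10^2.91844 = 828.78.

L₁/L₂ = 829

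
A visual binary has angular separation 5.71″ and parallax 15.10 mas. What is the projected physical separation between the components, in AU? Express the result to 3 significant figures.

378 AU

d = 1/p = 1/0.01510″ = 66.225 pc.
At distance d (pc), an angle of θ arcsec spans θ·d AU: s = 5.71 × 66.225 = 378.14 AU.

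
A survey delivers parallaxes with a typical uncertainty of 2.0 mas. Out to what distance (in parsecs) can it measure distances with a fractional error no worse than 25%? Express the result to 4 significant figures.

125.0 pc

σ_d/d = σ_p/p, so the condition is σ_p/p ≤ 0.25, i.e. p ≥ σ_p/0.25.
p_min = 2.0/0.25 = 8 mas = 0.008 arcsec.
d_max = 1/p_min = 1/0.008 = 125 pc.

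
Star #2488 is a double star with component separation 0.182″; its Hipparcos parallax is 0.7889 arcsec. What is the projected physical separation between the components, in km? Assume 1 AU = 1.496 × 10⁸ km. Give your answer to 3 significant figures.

d = 1/p = 1/0.7889″ = 1.2676 pc.
At distance d (pc), an angle of θ arcsec spans θ·d AU: s = 0.182 × 1.2676 = 0.2307 AU.
= 0.2307 × 1.496 × 10⁸ km = 3.4513 × 10^7 km.

3.45 × 10^7 km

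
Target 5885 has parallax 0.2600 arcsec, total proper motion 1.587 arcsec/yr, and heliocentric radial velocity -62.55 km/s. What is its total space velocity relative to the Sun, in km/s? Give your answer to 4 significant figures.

d = 1/p = 1/0.2600″ = 3.8462 pc.
v_t = 4.740 μ d = 4.740 × 1.587 × 3.8462 = 28.933 km/s.
v = √(v_r² + v_t²) = √((-62.55)² + 28.933²) = √4749.62 = 68.917 km/s.

68.92 km/s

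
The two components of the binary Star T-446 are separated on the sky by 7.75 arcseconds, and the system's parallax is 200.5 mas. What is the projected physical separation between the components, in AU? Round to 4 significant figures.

38.65 AU

d = 1/p = 1/0.2005″ = 4.9875 pc.
At distance d (pc), an angle of θ arcsec spans θ·d AU: s = 7.75 × 4.9875 = 38.653 AU.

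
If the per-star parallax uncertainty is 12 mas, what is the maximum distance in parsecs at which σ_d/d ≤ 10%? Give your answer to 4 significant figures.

8.333 pc

σ_d/d = σ_p/p, so the condition is σ_p/p ≤ 0.10, i.e. p ≥ σ_p/0.10.
p_min = 12/0.10 = 120 mas = 0.12 arcsec.
d_max = 1/p_min = 1/0.12 = 8.3333 pc.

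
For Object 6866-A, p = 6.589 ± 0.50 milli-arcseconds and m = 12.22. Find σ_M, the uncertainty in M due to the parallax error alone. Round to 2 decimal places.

σ_M = 0.16 mag

M = m − 5 log₁₀ d + 5 = m + 5 log₁₀ p + 5, so ∂M/∂p = 5/(p ln 10).
σ_M = (5/ln 10) · (σ_p/p) = 2.1715 × 0.50/6.589 = 2.1715 × 0.075884 = 0.16478.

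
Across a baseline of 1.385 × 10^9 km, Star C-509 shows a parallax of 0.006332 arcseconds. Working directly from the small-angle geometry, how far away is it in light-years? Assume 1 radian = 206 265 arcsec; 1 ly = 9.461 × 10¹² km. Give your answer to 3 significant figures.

4770 ly

θ = 0.006332″ = 0.006332/206265 = 3.0698 × 10^-8 rad.
d = B/θ = (1.385 × 10^9) / (3.0698 × 10^-8) = 4.5117 × 10^16 km = (4.5117 × 10^16) / (9.461 × 10^12) ly = 4768.7 ly.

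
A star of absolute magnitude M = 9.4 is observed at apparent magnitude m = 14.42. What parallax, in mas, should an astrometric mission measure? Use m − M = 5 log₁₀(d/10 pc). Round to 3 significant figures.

9.91 mas

m − M = 14.42 − 9.4 = 5.02.
d = 10^((m−M)/5 + 1) = 10^2.004 = 100.93 pc.
p = 1/d = 1/100.93 = 0.0099079 arcsec = 9.9079 mas.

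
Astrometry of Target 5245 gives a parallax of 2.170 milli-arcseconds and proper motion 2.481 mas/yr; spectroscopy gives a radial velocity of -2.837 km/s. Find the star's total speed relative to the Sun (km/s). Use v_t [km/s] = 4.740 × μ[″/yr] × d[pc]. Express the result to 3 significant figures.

6.12 km/s

d = 1/p = 1/0.002170″ = 460.83 pc.
μ = 2.481 mas/yr = 0.002481 ″/yr.
v_t = 4.740 μ d = 4.740 × 0.002481 × 460.83 = 5.4193 km/s.
v = √(v_r² + v_t²) = √((-2.837)² + 5.4193²) = √37.4174 = 6.117 km/s.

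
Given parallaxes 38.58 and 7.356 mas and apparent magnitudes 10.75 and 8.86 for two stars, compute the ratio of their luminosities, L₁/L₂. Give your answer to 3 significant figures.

L₁/L₂ = 0.00638

d₁ = 1/p₁ = 1/0.03858″ = 25.92 pc; d₂ = 1/p₂ = 1/0.007356″ = 135.94 pc.
M₁ = m₁ − 5 log₁₀ d₁ + 5 = 10.75 − 7.0682 + 5 = 8.6818.
M₂ = 8.86 − 10.6667 + 5 = 3.1933.
L₁/L₂ = 10^(0.4(M₂ − M₁)) = 10^(0.4 × (-5.4885)) = 10^(-2.19540) = 0.0063768.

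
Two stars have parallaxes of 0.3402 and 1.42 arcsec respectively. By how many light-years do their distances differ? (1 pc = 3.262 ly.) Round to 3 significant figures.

d_A = 1/0.3402″ = 2.9394 pc; d_B = 1/1.420″ = 0.70423 pc.
|d_B − d_A| = |0.70423 − 2.9394| = 2.2352 pc = 2.2352 × 3.262 ly = 7.2912 ly.

7.29 ly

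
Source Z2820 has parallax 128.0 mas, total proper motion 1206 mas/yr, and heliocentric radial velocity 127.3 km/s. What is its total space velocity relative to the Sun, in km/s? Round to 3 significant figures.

d = 1/p = 1/0.1280″ = 7.8125 pc.
μ = 1206 mas/yr = 1.206 ″/yr.
v_t = 4.740 μ d = 4.740 × 1.206 × 7.8125 = 44.66 km/s.
v = √(v_r² + v_t²) = √(127.3² + 44.66²) = √18199.8 = 134.91 km/s.

135 km/s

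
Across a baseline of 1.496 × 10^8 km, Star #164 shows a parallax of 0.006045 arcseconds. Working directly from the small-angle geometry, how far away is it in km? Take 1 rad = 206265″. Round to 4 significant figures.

θ = 0.006045″ = 0.006045/206265 = 2.9307 × 10^-8 rad.
d = B/θ = (1.496 × 10^8) / (2.9307 × 10^-8) = 5.1046 × 10^15 km.

5.105 × 10^15 km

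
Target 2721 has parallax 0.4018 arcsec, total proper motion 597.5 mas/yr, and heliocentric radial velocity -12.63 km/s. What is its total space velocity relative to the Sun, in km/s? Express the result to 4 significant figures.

d = 1/p = 1/0.4018″ = 2.4888 pc.
μ = 597.5 mas/yr = 0.5975 ″/yr.
v_t = 4.740 μ d = 4.740 × 0.5975 × 2.4888 = 7.0487 km/s.
v = √(v_r² + v_t²) = √((-12.63)² + 7.0487²) = √209.201 = 14.464 km/s.

14.46 km/s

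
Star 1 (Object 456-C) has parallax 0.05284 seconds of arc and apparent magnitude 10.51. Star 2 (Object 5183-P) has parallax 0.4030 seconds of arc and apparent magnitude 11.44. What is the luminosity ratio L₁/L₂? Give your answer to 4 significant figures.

L₁/L₂ = 137.0

d₁ = 1/p₁ = 1/0.05284″ = 18.925 pc; d₂ = 1/p₂ = 1/0.4030″ = 2.4814 pc.
M₁ = m₁ − 5 log₁₀ d₁ + 5 = 10.51 − 6.3852 + 5 = 9.1248.
M₂ = 11.44 − 1.9735 + 5 = 14.4665.
L₁/L₂ = 10^(0.4(M₂ − M₁)) = 10^(0.4 × 5.3417) = 10^2.13668 = 136.99.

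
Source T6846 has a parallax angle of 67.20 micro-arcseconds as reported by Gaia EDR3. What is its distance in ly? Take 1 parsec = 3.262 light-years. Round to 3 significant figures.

p = 67.20 micro-arcseconds = 0.00006720 arcsec.
d = 1/p = 1/0.00006720 = 14881 pc.
In light-years: 14881 × 3.262 = 48542 ly.

48500 ly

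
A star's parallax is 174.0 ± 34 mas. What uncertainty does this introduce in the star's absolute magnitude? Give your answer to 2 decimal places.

σ_M = 0.42 mag

M = m − 5 log₁₀ d + 5 = m + 5 log₁₀ p + 5, so ∂M/∂p = 5/(p ln 10).
σ_M = (5/ln 10) · (σ_p/p) = 2.1715 × 34/174.0 = 2.1715 × 0.1954 = 0.42431.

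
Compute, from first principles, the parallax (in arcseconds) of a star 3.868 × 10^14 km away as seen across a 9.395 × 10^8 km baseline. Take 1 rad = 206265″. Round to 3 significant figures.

0.501 arcsec

θ ≈ B/d = (9.395 × 10^8) / (3.868 × 10^14) = 2.4289 × 10^-6 rad.
In arcseconds: 2.4289 × 10^-6 × 206265 = 0.501″.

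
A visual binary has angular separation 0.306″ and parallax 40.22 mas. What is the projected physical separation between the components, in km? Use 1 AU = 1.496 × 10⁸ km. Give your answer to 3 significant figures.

1.14 × 10^9 km

d = 1/p = 1/0.04022″ = 24.863 pc.
At distance d (pc), an angle of θ arcsec spans θ·d AU: s = 0.306 × 24.863 = 7.6081 AU.
= 7.6081 × 1.496 × 10⁸ km = 1.1382 × 10^9 km.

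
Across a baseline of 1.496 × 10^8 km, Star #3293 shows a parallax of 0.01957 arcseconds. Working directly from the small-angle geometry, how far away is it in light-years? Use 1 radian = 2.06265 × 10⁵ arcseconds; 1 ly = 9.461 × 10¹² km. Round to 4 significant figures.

166.7 ly

θ = 0.01957″ = 0.01957/206265 = 9.4878 × 10^-8 rad.
d = B/θ = (1.496 × 10^8) / (9.4878 × 10^-8) = 1.5768 × 10^15 km = (1.5768 × 10^15) / (9.461 × 10^12) ly = 166.66 ly.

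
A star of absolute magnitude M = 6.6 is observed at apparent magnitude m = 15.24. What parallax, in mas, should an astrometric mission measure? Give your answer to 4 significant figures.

1.871 mas

m − M = 15.24 − 6.6 = 8.64.
d = 10^((m−M)/5 + 1) = 10^2.728 = 534.56 pc.
p = 1/d = 1/534.56 = 0.0018707 arcsec = 1.8707 mas.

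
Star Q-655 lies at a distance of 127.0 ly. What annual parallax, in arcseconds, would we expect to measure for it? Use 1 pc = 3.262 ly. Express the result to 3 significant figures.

0.0257 arcsec

d = 127.0 ly ÷ 3.262 = 38.933 pc.
p = 1/d = 1/38.933 = 0.025685 arcsec.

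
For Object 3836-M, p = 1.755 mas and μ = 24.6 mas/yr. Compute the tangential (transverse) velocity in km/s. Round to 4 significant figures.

d = 1/p = 1/0.001755″ = 569.8 pc.
μ = 24.6 mas/yr = 0.0246 ″/yr.
v_t = 4.74 × μ × d = 4.74 × 0.0246 × 569.8 = 66.441 km/s.

66.44 km/s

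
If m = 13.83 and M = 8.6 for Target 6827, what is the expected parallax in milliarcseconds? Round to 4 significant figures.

8.995 mas

m − M = 13.83 − 8.6 = 5.23.
d = 10^((m−M)/5 + 1) = 10^2.046 = 111.17 pc.
p = 1/d = 1/111.17 = 0.0089952 arcsec = 8.9952 mas.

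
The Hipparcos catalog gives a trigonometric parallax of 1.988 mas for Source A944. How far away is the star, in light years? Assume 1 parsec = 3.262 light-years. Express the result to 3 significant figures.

p = 1.988 mas = 0.001988 arcsec.
d = 1/p = 1/0.001988 = 503.02 pc.
In light-years: 503.02 × 3.262 = 1640.9 ly.

1640 light years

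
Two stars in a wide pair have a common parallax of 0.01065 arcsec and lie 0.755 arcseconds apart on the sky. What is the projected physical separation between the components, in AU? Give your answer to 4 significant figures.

d = 1/p = 1/0.01065″ = 93.897 pc.
At distance d (pc), an angle of θ arcsec spans θ·d AU: s = 0.755 × 93.897 = 70.892 AU.

70.89 AU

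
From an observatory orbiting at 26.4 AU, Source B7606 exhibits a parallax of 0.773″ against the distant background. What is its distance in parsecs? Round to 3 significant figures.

34.2 pc

With baseline B (in AU) and parallax p (in arcsec), d = B/p parsecs.
d = 26.4 / 0.773 = 34.153 pc.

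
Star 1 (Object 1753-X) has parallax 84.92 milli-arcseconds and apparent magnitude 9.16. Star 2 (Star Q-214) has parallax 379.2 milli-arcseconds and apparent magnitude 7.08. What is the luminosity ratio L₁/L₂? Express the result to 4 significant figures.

d₁ = 1/p₁ = 1/0.08492″ = 11.776 pc; d₂ = 1/p₂ = 1/0.3792″ = 2.6371 pc.
M₁ = m₁ − 5 log₁₀ d₁ + 5 = 9.16 − 5.3550 + 5 = 8.8050.
M₂ = 7.08 − 2.1056 + 5 = 9.9744.
L₁/L₂ = 10^(0.4(M₂ − M₁)) = 10^(0.4 × 1.1694) = 10^0.46776 = 2.936.

L₁/L₂ = 2.936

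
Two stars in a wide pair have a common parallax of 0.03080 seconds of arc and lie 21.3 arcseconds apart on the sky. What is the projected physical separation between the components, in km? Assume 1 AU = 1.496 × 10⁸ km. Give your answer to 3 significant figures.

1.03 × 10^11 km

d = 1/p = 1/0.03080″ = 32.468 pc.
At distance d (pc), an angle of θ arcsec spans θ·d AU: s = 21.3 × 32.468 = 691.57 AU.
= 691.57 × 1.496 × 10⁸ km = 1.0346 × 10^11 km.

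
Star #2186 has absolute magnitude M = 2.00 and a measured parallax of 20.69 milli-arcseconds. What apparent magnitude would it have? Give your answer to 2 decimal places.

d = 1/p = 1/0.02069″ = 48.333 pc.
m − M = 5 log₁₀ d − 5 = 5 log₁₀(48.333) − 5 = 8.4212 − 5 = 3.4212.
m = M + (m − M) = 2.00 + 3.4212 = 5.42.

m = 5.42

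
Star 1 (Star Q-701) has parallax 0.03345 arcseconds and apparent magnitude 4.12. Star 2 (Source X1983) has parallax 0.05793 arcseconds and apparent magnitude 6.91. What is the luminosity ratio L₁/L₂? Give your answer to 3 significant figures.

d₁ = 1/p₁ = 1/0.03345″ = 29.895 pc; d₂ = 1/p₂ = 1/0.05793″ = 17.262 pc.
M₁ = m₁ − 5 log₁₀ d₁ + 5 = 4.12 − 7.3780 + 5 = 1.7420.
M₂ = 6.91 − 6.1855 + 5 = 5.7245.
L₁/L₂ = 10^(0.4(M₂ − M₁)) = 10^(0.4 × 3.9825) = 10^1.59300 = 39.174.

L₁/L₂ = 39.2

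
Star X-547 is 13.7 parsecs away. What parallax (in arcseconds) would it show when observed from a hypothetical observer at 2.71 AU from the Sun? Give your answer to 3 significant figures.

p (arcsec) = B (AU) / d (pc).
p = 2.71 / 13.7 = 0.19781 arcsec.

0.198 arcsec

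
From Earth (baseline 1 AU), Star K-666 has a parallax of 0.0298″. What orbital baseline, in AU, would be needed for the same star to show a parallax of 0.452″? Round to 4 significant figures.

Parallax scales linearly with baseline: p ∝ B, so B = p_target / p_Earth × 1 AU.
B = 0.452 / 0.0298 = 15.168 AU.

15.17 AU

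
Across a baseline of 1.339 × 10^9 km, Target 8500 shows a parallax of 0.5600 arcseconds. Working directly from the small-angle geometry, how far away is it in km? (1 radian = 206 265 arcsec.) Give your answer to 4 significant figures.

θ = 0.5600″ = 0.5600/206265 = 2.7150 × 10^-6 rad.
d = B/θ = (1.339 × 10^9) / (2.7150 × 10^-6) = 4.9319 × 10^14 km.

4.932 × 10^14 km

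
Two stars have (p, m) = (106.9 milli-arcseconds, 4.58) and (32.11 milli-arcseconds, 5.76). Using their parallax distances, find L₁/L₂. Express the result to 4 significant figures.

L₁/L₂ = 0.2675

d₁ = 1/p₁ = 1/0.1069″ = 9.3545 pc; d₂ = 1/p₂ = 1/0.03211″ = 31.143 pc.
M₁ = m₁ − 5 log₁₀ d₁ + 5 = 4.58 − 4.8551 + 5 = 4.7249.
M₂ = 5.76 − 7.4668 + 5 = 3.2932.
L₁/L₂ = 10^(0.4(M₂ − M₁)) = 10^(0.4 × (-1.4317)) = 10^(-0.57268) = 0.2675.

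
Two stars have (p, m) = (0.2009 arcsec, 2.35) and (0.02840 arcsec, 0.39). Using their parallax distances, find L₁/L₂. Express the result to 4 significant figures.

L₁/L₂ = 0.003286

d₁ = 1/p₁ = 1/0.2009″ = 4.9776 pc; d₂ = 1/p₂ = 1/0.02840″ = 35.211 pc.
M₁ = m₁ − 5 log₁₀ d₁ + 5 = 2.35 − 3.4851 + 5 = 3.8649.
M₂ = 0.39 − 7.7334 + 5 = -2.3434.
L₁/L₂ = 10^(0.4(M₂ − M₁)) = 10^(0.4 × (-6.2083)) = 10^(-2.48332) = 0.0032861.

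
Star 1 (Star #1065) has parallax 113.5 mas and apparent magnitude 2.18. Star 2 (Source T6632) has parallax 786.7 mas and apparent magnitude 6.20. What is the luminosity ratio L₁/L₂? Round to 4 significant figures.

d₁ = 1/p₁ = 1/0.1135″ = 8.8106 pc; d₂ = 1/p₂ = 1/0.7867″ = 1.2711 pc.
M₁ = m₁ − 5 log₁₀ d₁ + 5 = 2.18 − 4.7250 + 5 = 2.4550.
M₂ = 6.20 − 0.5209 + 5 = 10.6791.
L₁/L₂ = 10^(0.4(M₂ − M₁)) = 10^(0.4 × 8.2241) = 10^3.28964 = 1948.2.

L₁/L₂ = 1948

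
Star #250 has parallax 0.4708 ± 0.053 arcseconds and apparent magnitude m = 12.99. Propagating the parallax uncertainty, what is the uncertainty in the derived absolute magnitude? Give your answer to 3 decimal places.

M = m − 5 log₁₀ d + 5 = m + 5 log₁₀ p + 5, so ∂M/∂p = 5/(p ln 10).
σ_M = (5/ln 10) · (σ_p/p) = 2.1715 × 0.053/0.4708 = 2.1715 × 0.11257 = 0.24445.

σ_M = 0.244 mag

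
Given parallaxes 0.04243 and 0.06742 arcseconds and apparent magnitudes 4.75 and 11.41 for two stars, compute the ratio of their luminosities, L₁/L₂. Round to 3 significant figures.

d₁ = 1/p₁ = 1/0.04243″ = 23.568 pc; d₂ = 1/p₂ = 1/0.06742″ = 14.832 pc.
M₁ = m₁ − 5 log₁₀ d₁ + 5 = 4.75 − 6.8616 + 5 = 2.8884.
M₂ = 11.41 − 5.8560 + 5 = 10.5540.
L₁/L₂ = 10^(0.4(M₂ − M₁)) = 10^(0.4 × 7.6656) = 10^3.06624 = 1164.8.

L₁/L₂ = 1160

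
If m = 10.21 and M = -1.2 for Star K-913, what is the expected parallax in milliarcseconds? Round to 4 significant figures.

m − M = 10.21 − (-1.2) = 11.41.
d = 10^((m−M)/5 + 1) = 10^3.282 = 1914.3 pc.
p = 1/d = 1/1914.3 = 0.00052238 arcsec = 0.52238 mas.

0.5224 mas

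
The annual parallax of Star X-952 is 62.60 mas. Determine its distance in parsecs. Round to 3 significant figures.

16.0 pc

p = 62.60 mas = 0.06260 arcsec.
d = 1/p = 1/0.06260 = 15.974 pc.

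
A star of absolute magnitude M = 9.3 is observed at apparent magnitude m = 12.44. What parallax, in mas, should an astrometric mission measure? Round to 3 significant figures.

23.6 mas

m − M = 12.44 − 9.3 = 3.14.
d = 10^((m−M)/5 + 1) = 10^1.628 = 42.462 pc.
p = 1/d = 1/42.462 = 0.02355 arcsec = 23.55 mas.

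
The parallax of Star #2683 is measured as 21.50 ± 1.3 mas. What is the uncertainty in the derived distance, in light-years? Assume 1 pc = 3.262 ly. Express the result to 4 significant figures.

d = 1/p, so σ_d = σ_p / p².
σ_d = 0.00130 / (0.02150)² = 0.00130 / 0.00046225 = 2.8123 pc = 2.8123 × 3.262 ly = 9.1737 ly.

9.174 ly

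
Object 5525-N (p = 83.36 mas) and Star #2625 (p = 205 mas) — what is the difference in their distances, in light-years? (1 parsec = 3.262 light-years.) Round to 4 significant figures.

23.22 ly

d_A = 1/0.08336″ = 11.996 pc; d_B = 1/0.2050″ = 4.878 pc.
|d_B − d_A| = |4.878 − 11.996| = 7.118 pc = 7.118 × 3.262 ly = 23.219 ly.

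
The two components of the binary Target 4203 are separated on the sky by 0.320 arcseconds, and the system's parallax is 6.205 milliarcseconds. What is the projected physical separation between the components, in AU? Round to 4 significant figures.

51.57 AU

d = 1/p = 1/0.006205″ = 161.16 pc.
At distance d (pc), an angle of θ arcsec spans θ·d AU: s = 0.320 × 161.16 = 51.571 AU.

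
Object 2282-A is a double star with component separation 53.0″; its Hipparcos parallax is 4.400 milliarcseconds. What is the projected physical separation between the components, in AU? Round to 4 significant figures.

12050 AU

d = 1/p = 1/0.004400″ = 227.27 pc.
At distance d (pc), an angle of θ arcsec spans θ·d AU: s = 53.0 × 227.27 = 12045 AU.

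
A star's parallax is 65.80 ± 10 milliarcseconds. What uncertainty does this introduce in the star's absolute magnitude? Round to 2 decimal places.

M = m − 5 log₁₀ d + 5 = m + 5 log₁₀ p + 5, so ∂M/∂p = 5/(p ln 10).
σ_M = (5/ln 10) · (σ_p/p) = 2.1715 × 10/65.80 = 2.1715 × 0.15198 = 0.33002.

σ_M = 0.33 mag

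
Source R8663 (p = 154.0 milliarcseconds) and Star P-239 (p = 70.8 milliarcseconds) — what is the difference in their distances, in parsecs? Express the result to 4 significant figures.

d_A = 1/0.1540″ = 6.4935 pc; d_B = 1/0.07080″ = 14.124 pc.
|d_B − d_A| = |14.124 − 6.4935| = 7.6305 pc.

7.631 pc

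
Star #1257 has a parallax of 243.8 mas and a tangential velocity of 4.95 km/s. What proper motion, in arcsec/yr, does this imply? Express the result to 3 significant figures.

0.255 arcsec/yr

d = 1/p = 1/0.2438″ = 4.1017 pc.
μ = v_t / (4.74 d) = 4.95 / (4.74 × 4.1017) = 4.95 / 19.442 = 0.2546 ″/yr.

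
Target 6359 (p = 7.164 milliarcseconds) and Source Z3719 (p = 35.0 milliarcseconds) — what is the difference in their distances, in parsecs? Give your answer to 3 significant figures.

111 pc

d_A = 1/0.007164″ = 139.59 pc; d_B = 1/0.03500″ = 28.571 pc.
|d_B − d_A| = |28.571 − 139.59| = 111.02 pc.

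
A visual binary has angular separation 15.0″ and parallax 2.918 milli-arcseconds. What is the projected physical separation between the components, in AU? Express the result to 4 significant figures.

d = 1/p = 1/0.002918″ = 342.7 pc.
At distance d (pc), an angle of θ arcsec spans θ·d AU: s = 15.0 × 342.7 = 5140.5 AU.

5141 AU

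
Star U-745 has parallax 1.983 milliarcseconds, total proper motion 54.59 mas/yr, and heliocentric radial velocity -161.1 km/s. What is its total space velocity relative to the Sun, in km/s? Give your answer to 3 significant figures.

d = 1/p = 1/0.001983″ = 504.29 pc.
μ = 54.59 mas/yr = 0.05459 ″/yr.
v_t = 4.740 μ d = 4.740 × 0.05459 × 504.29 = 130.49 km/s.
v = √(v_r² + v_t²) = √((-161.1)² + 130.49²) = √42980.9 = 207.32 km/s.

207 km/s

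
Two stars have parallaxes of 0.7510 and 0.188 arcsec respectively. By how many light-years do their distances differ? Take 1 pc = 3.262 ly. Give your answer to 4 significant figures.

d_A = 1/0.7510″ = 1.3316 pc; d_B = 1/0.1880″ = 5.3191 pc.
|d_B − d_A| = |5.3191 − 1.3316| = 3.9875 pc = 3.9875 × 3.262 ly = 13.007 ly.

13.01 ly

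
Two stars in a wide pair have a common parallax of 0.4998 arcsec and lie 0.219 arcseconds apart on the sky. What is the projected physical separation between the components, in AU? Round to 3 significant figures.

0.438 AU

d = 1/p = 1/0.4998″ = 2.0008 pc.
At distance d (pc), an angle of θ arcsec spans θ·d AU: s = 0.219 × 2.0008 = 0.43818 AU.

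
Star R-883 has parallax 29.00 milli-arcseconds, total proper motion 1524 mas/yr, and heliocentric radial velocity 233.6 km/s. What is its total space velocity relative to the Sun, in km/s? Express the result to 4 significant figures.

341.5 km/s

d = 1/p = 1/0.02900″ = 34.483 pc.
μ = 1524 mas/yr = 1.524 ″/yr.
v_t = 4.740 μ d = 4.740 × 1.524 × 34.483 = 249.1 km/s.
v = √(v_r² + v_t²) = √(233.6² + 249.1²) = √116620 = 341.5 km/s.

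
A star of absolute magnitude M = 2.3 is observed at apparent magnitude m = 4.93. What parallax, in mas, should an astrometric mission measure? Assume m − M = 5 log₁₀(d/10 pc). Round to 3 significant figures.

29.8 mas

m − M = 4.93 − 2.3 = 2.63.
d = 10^((m−M)/5 + 1) = 10^1.526 = 33.574 pc.
p = 1/d = 1/33.574 = 0.029785 arcsec = 29.785 mas.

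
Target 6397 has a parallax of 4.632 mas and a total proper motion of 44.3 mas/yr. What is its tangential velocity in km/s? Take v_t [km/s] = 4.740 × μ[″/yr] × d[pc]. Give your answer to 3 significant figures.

45.3 km/s

d = 1/p = 1/0.004632″ = 215.89 pc.
μ = 44.3 mas/yr = 0.0443 ″/yr.
v_t = 4.74 × μ × d = 4.74 × 0.0443 × 215.89 = 45.333 km/s.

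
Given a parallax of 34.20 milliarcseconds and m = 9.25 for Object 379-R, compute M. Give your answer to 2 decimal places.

M = 6.92

d = 1/p = 1/0.03420″ = 29.24 pc.
m − M = 5 log₁₀(29.24) − 5 = 7.3299 − 5 = 2.3299.
M = m − (m − M) = 9.25 − 2.3299 = 6.92.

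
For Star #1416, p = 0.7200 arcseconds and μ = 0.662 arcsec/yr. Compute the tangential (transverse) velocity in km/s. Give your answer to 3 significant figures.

4.36 km/s

d = 1/p = 1/0.7200″ = 1.3889 pc.
v_t = 4.74 × μ × d = 4.74 × 0.662 × 1.3889 = 4.3582 km/s.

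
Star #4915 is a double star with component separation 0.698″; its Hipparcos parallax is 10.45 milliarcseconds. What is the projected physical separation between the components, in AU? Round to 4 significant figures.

d = 1/p = 1/0.01045″ = 95.694 pc.
At distance d (pc), an angle of θ arcsec spans θ·d AU: s = 0.698 × 95.694 = 66.794 AU.

66.79 AU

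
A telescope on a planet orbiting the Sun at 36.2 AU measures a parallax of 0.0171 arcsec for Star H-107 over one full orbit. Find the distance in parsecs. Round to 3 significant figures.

2120 pc

With baseline B (in AU) and parallax p (in arcsec), d = B/p parsecs.
d = 36.2 / 0.0171 = 2117 pc.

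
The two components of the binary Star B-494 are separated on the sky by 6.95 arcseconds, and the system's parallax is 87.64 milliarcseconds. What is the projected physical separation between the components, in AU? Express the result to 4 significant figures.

79.30 AU

d = 1/p = 1/0.08764″ = 11.41 pc.
At distance d (pc), an angle of θ arcsec spans θ·d AU: s = 6.95 × 11.41 = 79.3 AU.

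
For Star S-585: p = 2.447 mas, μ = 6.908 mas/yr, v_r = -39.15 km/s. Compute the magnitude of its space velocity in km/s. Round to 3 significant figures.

41.4 km/s

d = 1/p = 1/0.002447″ = 408.66 pc.
μ = 6.908 mas/yr = 0.006908 ″/yr.
v_t = 4.740 μ d = 4.740 × 0.006908 × 408.66 = 13.381 km/s.
v = √(v_r² + v_t²) = √((-39.15)² + 13.381²) = √1711.77 = 41.374 km/s.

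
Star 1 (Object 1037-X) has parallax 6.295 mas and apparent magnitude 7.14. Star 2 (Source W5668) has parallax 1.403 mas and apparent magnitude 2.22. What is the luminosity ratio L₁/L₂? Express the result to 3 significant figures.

L₁/L₂ = 0.000535

d₁ = 1/p₁ = 1/0.006295″ = 158.86 pc; d₂ = 1/p₂ = 1/0.001403″ = 712.76 pc.
M₁ = m₁ − 5 log₁₀ d₁ + 5 = 7.14 − 11.0051 + 5 = 1.1349.
M₂ = 2.22 − 14.2647 + 5 = -7.0447.
L₁/L₂ = 10^(0.4(M₂ − M₁)) = 10^(0.4 × (-8.1796)) = 10^(-3.27184) = 0.00053476.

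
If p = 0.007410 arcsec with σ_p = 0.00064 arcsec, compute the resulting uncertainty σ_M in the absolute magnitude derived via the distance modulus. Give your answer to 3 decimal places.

σ_M = 0.188 mag

M = m − 5 log₁₀ d + 5 = m + 5 log₁₀ p + 5, so ∂M/∂p = 5/(p ln 10).
σ_M = (5/ln 10) · (σ_p/p) = 2.1715 × 0.00064/0.007410 = 2.1715 × 0.08637 = 0.18755.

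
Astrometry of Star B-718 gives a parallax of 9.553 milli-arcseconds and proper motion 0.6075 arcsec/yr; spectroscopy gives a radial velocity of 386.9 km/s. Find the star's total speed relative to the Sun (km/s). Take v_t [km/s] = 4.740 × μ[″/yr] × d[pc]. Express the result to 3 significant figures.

490 km/s

d = 1/p = 1/0.009553″ = 104.68 pc.
v_t = 4.740 μ d = 4.740 × 0.6075 × 104.68 = 301.43 km/s.
v = √(v_r² + v_t²) = √(386.9² + 301.43²) = √240552 = 490.46 km/s.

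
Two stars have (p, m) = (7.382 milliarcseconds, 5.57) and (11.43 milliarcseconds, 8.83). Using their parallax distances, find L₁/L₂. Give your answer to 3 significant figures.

d₁ = 1/p₁ = 1/0.007382″ = 135.46 pc; d₂ = 1/p₂ = 1/0.01143″ = 87.489 pc.
M₁ = m₁ − 5 log₁₀ d₁ + 5 = 5.57 − 10.6591 + 5 = -0.0891.
M₂ = 8.83 − 9.7098 + 5 = 4.1202.
L₁/L₂ = 10^(0.4(M₂ − M₁)) = 10^(0.4 × 4.2093) = 10^1.68372 = 48.275.

L₁/L₂ = 48.3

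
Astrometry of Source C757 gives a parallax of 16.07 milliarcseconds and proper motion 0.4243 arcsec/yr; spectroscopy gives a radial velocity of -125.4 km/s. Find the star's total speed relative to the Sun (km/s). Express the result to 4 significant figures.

177.2 km/s

d = 1/p = 1/0.01607″ = 62.228 pc.
v_t = 4.740 μ d = 4.740 × 0.4243 × 62.228 = 125.15 km/s.
v = √(v_r² + v_t²) = √((-125.4)² + 125.15²) = √31387.7 = 177.17 km/s.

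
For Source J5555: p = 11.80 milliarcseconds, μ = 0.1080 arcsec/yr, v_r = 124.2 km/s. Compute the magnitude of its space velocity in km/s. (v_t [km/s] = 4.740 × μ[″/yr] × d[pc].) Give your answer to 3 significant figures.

d = 1/p = 1/0.01180″ = 84.746 pc.
v_t = 4.740 μ d = 4.740 × 0.1080 × 84.746 = 43.383 km/s.
v = √(v_r² + v_t²) = √(124.2² + 43.383²) = √17307.7 = 131.56 km/s.

132 km/s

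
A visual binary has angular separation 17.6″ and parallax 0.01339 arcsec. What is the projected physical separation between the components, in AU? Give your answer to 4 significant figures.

d = 1/p = 1/0.01339″ = 74.683 pc.
At distance d (pc), an angle of θ arcsec spans θ·d AU: s = 17.6 × 74.683 = 1314.4 AU.

1314 AU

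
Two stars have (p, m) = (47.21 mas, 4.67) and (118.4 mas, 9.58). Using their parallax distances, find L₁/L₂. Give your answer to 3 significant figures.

L₁/L₂ = 579

d₁ = 1/p₁ = 1/0.04721″ = 21.182 pc; d₂ = 1/p₂ = 1/0.1184″ = 8.4459 pc.
M₁ = m₁ − 5 log₁₀ d₁ + 5 = 4.67 − 6.6298 + 5 = 3.0402.
M₂ = 9.58 − 4.6332 + 5 = 9.9468.
L₁/L₂ = 10^(0.4(M₂ − M₁)) = 10^(0.4 × 6.9066) = 10^2.76264 = 578.95.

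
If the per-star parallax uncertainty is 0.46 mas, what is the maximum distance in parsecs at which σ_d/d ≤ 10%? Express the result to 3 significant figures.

217 pc

σ_d/d = σ_p/p, so the condition is σ_p/p ≤ 0.10, i.e. p ≥ σ_p/0.10.
p_min = 0.46/0.10 = 4.6 mas = 0.0046 arcsec.
d_max = 1/p_min = 1/0.0046 = 217.39 pc.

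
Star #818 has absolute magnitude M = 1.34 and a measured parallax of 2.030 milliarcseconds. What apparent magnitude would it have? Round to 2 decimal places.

d = 1/p = 1/0.002030″ = 492.61 pc.
m − M = 5 log₁₀ d − 5 = 5 log₁₀(492.61) − 5 = 13.4625 − 5 = 8.4625.
m = M + (m − M) = 1.34 + 8.4625 = 9.80.

m = 9.80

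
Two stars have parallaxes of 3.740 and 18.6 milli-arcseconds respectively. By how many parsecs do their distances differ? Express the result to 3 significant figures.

214 pc

d_A = 1/0.003740″ = 267.38 pc; d_B = 1/0.01860″ = 53.763 pc.
|d_B − d_A| = |53.763 − 267.38| = 213.62 pc.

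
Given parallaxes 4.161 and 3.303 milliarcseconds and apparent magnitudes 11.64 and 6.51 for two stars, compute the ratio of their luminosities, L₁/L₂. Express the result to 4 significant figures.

d₁ = 1/p₁ = 1/0.004161″ = 240.33 pc; d₂ = 1/p₂ = 1/0.003303″ = 302.76 pc.
M₁ = m₁ − 5 log₁₀ d₁ + 5 = 11.64 − 11.9040 + 5 = 4.7360.
M₂ = 6.51 − 12.4055 + 5 = -0.8955.
L₁/L₂ = 10^(0.4(M₂ − M₁)) = 10^(0.4 × (-5.6315)) = 10^(-2.25260) = 0.0055898.

L₁/L₂ = 0.005590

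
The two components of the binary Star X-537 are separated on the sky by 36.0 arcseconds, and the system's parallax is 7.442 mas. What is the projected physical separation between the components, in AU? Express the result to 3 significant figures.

d = 1/p = 1/0.007442″ = 134.37 pc.
At distance d (pc), an angle of θ arcsec spans θ·d AU: s = 36.0 × 134.37 = 4837.3 AU.

4840 AU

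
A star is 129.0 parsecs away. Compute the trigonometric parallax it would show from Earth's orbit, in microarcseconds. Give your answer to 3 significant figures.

p = 1/d = 1/129 = 0.0077519 arcsec.
= 0.0077519 × 10⁶ = 7751.9 μas.

7750 μas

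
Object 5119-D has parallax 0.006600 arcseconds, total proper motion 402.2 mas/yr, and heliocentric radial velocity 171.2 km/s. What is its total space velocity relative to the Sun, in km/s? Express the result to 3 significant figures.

d = 1/p = 1/0.006600″ = 151.52 pc.
μ = 402.2 mas/yr = 0.4022 ″/yr.
v_t = 4.740 μ d = 4.740 × 0.4022 × 151.52 = 288.86 km/s.
v = √(v_r² + v_t²) = √(171.2² + 288.86²) = √112750 = 335.78 km/s.

336 km/s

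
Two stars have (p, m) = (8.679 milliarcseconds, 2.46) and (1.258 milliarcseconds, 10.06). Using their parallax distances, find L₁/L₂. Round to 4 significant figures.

d₁ = 1/p₁ = 1/0.008679″ = 115.22 pc; d₂ = 1/p₂ = 1/0.001258″ = 794.91 pc.
M₁ = m₁ − 5 log₁₀ d₁ + 5 = 2.46 − 10.3076 + 5 = -2.8476.
M₂ = 10.06 − 14.5016 + 5 = 0.5584.
L₁/L₂ = 10^(0.4(M₂ − M₁)) = 10^(0.4 × 3.4060) = 10^1.36240 = 23.036.

L₁/L₂ = 23.04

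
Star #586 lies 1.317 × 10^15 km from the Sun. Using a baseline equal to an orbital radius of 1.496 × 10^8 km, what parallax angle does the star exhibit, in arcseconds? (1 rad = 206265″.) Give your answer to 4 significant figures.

0.02343 arcsec

θ ≈ B/d = (1.496 × 10^8) / (1.317 × 10^15) = 1.1359 × 10^-7 rad.
In arcseconds: 1.1359 × 10^-7 × 206265 = 0.02343″.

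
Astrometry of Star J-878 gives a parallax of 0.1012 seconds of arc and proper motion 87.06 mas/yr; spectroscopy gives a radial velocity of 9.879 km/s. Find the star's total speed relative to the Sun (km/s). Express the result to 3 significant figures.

d = 1/p = 1/0.1012″ = 9.8814 pc.
μ = 87.06 mas/yr = 0.08706 ″/yr.
v_t = 4.740 μ d = 4.740 × 0.08706 × 9.8814 = 4.0777 km/s.
v = √(v_r² + v_t²) = √(9.879² + 4.0777²) = √114.222 = 10.687 km/s.

10.7 km/s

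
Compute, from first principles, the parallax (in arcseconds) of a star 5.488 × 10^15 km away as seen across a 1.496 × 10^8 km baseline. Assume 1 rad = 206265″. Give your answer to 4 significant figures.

0.005623 arcsec

θ ≈ B/d = (1.496 × 10^8) / (5.488 × 10^15) = 2.7259 × 10^-8 rad.
In arcseconds: 2.7259 × 10^-8 × 206265 = 0.0056226″.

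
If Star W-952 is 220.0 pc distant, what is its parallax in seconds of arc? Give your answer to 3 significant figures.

0.00455 arcsec

p = 1/d = 1/220 = 0.0045455 arcsec.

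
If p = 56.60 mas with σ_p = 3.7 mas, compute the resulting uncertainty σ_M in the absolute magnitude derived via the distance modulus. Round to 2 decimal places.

σ_M = 0.14 mag

M = m − 5 log₁₀ d + 5 = m + 5 log₁₀ p + 5, so ∂M/∂p = 5/(p ln 10).
σ_M = (5/ln 10) · (σ_p/p) = 2.1715 × 3.7/56.60 = 2.1715 × 0.065371 = 0.14195.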